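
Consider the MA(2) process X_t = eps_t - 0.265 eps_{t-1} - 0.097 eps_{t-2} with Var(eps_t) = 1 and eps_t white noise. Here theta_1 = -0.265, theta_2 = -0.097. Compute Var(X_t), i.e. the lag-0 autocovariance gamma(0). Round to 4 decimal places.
\gamma(0) = 1.0796

For an MA(q) process X_t = eps_t + sum_i theta_i eps_{t-i} with
Var(eps_t) = sigma^2, the variance is
  gamma(0) = sigma^2 * (1 + sum_i theta_i^2).
  sum_i theta_i^2 = (-0.265)^2 + (-0.097)^2 = 0.070225 + 0.009409 = 0.079634.
  gamma(0) = 1 * (1 + 0.079634) = 1 * 1.079634 = 1.079634, which rounds to 1.0796.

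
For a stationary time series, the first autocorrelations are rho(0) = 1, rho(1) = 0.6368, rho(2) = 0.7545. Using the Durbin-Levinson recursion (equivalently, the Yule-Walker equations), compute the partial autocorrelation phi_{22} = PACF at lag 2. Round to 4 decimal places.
\phi_{22} = 0.5870

The PACF at lag k is phi_{kk}, the last component of the solution
to the Yule-Walker system G_k phi = r_k where
  (G_k)_{ij} = rho(|i - j|), (r_k)_i = rho(i), i,j = 1..k.
Equivalently, Durbin-Levinson gives phi_{kk} iteratively:
  phi_{11} = rho(1)
  phi_{kk} = [rho(k) - sum_{j=1..k-1} phi_{k-1,j} rho(k-j)]
            / [1 - sum_{j=1..k-1} phi_{k-1,j} rho(j)],
  phi_{k,j} = phi_{k-1,j} - phi_{kk} phi_{k-1,k-j},  j = 1..k-1.
Step k = 1:
  phi_11 = rho(1) = 0.6368.
Step k = 2:
  phi_22 = [rho(2) - phi_11 rho(1)] / [1 - phi_11 rho(1)] = [0.7545 - (0.6368)(0.6368)] / [1 - (0.6368)(0.6368)]
         = 0.34898576 / 0.59448576 = 0.587.
Therefore phi_{22} = 0.5870.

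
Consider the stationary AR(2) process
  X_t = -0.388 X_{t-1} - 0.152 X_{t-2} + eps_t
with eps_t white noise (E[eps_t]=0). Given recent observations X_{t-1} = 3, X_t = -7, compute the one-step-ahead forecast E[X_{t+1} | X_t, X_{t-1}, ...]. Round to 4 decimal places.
E[X_{t+1} \mid \mathcal F_t] = 2.2600

For an AR(p) model X_t = c + sum_i phi_i X_{t-i} + eps_t, the
one-step-ahead conditional mean is
  E[X_{t+1} | X_t, ...] = c + sum_i phi_i X_{t+1-i}.
Substitute known values:
  E[X_{t+1} | ...] = (-0.388) * (-7) + (-0.152) * (3)
                   = 2.2600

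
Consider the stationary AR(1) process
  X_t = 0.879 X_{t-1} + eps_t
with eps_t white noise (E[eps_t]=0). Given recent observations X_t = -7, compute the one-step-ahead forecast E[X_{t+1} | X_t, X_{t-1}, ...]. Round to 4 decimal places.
E[X_{t+1} \mid \mathcal F_t] = -6.1530

For an AR(p) model X_t = c + sum_i phi_i X_{t-i} + eps_t, the
one-step-ahead conditional mean is
  E[X_{t+1} | X_t, ...] = c + sum_i phi_i X_{t+1-i}.
Substitute known values:
  E[X_{t+1} | ...] = (0.879) * (-7)
                   = -6.1530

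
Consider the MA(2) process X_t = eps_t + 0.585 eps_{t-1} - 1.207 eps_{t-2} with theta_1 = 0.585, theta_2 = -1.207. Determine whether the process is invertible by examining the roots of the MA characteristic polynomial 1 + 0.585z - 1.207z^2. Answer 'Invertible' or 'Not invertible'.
\text{Not invertible}

The MA(q) characteristic polynomial is P(z) = 1 + 0.585z - 1.207z^2.
Invertibility requires all roots to lie outside the unit circle, i.e. |z| > 1 for every root.
Set 1 + (0.585) z + (-1.207) z^2 = 0, i.e. a z^2 + b z + c = 0 with a = -1.207, b = 0.585, c = 1.
Discriminant D = b^2 - 4ac = (0.585)^2 - 4*(-1.207)*1 = 0.342225 - (-4.828) = 5.170225.
D >= 0, so the roots are real: z = (-b +/- sqrt(D)) / (2a) = (-0.585 +/- 2.273813) / (-2.414).
  z_1 = (-0.585 + 2.273813) / (-2.414) = -0.6996,   |z_1| = 0.6996.
  z_2 = (-0.585 - 2.273813) / (-2.414) = 1.1843,   |z_2| = 1.1843.
Moduli of all roots: 0.6996, 1.1843.
All moduli strictly greater than 1? No.
Verdict: Not invertible.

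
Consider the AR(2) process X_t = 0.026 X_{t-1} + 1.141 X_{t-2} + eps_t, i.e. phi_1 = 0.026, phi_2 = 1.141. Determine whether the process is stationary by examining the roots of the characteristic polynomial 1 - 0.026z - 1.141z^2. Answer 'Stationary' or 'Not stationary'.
\text{Not stationary}

The AR(p) characteristic polynomial is P(z) = 1 - 0.026z - 1.141z^2.
Stationarity requires all roots to lie outside the unit circle, i.e. |z| > 1 for every root.
Set 1 + (-0.026) z + (-1.141) z^2 = 0, i.e. a z^2 + b z + c = 0 with a = -1.141, b = -0.026, c = 1.
Discriminant D = b^2 - 4ac = (-0.026)^2 - 4*(-1.141)*1 = 0.000676 - (-4.564) = 4.564676.
D >= 0, so the roots are real: z = (-b +/- sqrt(D)) / (2a) = (0.026 +/- 2.13651) / (-2.282).
  z_1 = (0.026 + 2.13651) / (-2.282) = -0.9476,   |z_1| = 0.9476.
  z_2 = (0.026 - 2.13651) / (-2.282) = 0.9249,   |z_2| = 0.9249.
Moduli of all roots: 0.9476, 0.9249.
All moduli strictly greater than 1? No.
Verdict: Not stationary.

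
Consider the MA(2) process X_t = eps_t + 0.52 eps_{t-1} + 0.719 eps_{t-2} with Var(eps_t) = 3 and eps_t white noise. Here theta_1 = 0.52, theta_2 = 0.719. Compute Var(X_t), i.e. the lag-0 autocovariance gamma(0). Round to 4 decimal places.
\gamma(0) = 5.3621

For an MA(q) process X_t = eps_t + sum_i theta_i eps_{t-i} with
Var(eps_t) = sigma^2, the variance is
  gamma(0) = sigma^2 * (1 + sum_i theta_i^2).
  sum_i theta_i^2 = (0.52)^2 + (0.719)^2 = 0.2704 + 0.516961 = 0.787361.
  gamma(0) = 3 * (1 + 0.787361) = 3 * 1.787361 = 5.362083, which rounds to 5.3621.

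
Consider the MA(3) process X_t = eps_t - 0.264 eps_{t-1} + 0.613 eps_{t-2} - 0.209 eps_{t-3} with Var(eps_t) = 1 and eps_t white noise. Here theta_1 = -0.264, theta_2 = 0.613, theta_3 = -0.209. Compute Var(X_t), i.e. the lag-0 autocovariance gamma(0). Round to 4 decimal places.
\gamma(0) = 1.4891

For an MA(q) process X_t = eps_t + sum_i theta_i eps_{t-i} with
Var(eps_t) = sigma^2, the variance is
  gamma(0) = sigma^2 * (1 + sum_i theta_i^2).
  sum_i theta_i^2 = (-0.264)^2 + (0.613)^2 + (-0.209)^2 = 0.069696 + 0.375769 + 0.043681 = 0.489146.
  gamma(0) = 1 * (1 + 0.489146) = 1 * 1.489146 = 1.489146, which rounds to 1.4891.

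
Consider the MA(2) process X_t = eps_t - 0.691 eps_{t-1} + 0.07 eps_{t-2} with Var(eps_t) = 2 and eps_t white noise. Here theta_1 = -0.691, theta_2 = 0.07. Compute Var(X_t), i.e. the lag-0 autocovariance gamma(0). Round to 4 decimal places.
\gamma(0) = 2.9648

For an MA(q) process X_t = eps_t + sum_i theta_i eps_{t-i} with
Var(eps_t) = sigma^2, the variance is
  gamma(0) = sigma^2 * (1 + sum_i theta_i^2).
  sum_i theta_i^2 = (-0.691)^2 + (0.07)^2 = 0.477481 + 0.0049 = 0.482381.
  gamma(0) = 2 * (1 + 0.482381) = 2 * 1.482381 = 2.964762, which rounds to 2.9648.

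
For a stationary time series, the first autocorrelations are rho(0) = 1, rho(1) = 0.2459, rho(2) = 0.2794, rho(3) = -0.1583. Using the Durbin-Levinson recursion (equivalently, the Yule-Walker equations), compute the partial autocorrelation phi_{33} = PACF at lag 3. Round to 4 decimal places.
\phi_{33} = -0.3020

The PACF at lag k is phi_{kk}, the last component of the solution
to the Yule-Walker system G_k phi = r_k where
  (G_k)_{ij} = rho(|i - j|), (r_k)_i = rho(i), i,j = 1..k.
Equivalently, Durbin-Levinson gives phi_{kk} iteratively:
  phi_{11} = rho(1)
  phi_{kk} = [rho(k) - sum_{j=1..k-1} phi_{k-1,j} rho(k-j)]
            / [1 - sum_{j=1..k-1} phi_{k-1,j} rho(j)],
  phi_{k,j} = phi_{k-1,j} - phi_{kk} phi_{k-1,k-j},  j = 1..k-1.
Step k = 1:
  phi_11 = rho(1) = 0.2459.
Step k = 2:
  phi_22 = [rho(2) - phi_11 rho(1)] / [1 - phi_11 rho(1)] = [0.2794 - (0.2459)(0.2459)] / [1 - (0.2459)(0.2459)]
         = 0.21893319 / 0.93953319 = 0.233023.
  Update: phi_21 = phi_11 - phi_22 phi_11 = 0.2459 - (0.233023)(0.2459) = 0.1886.
Step k = 3:
  phi_33 = [rho(3) - phi_21 rho(2) - phi_22 rho(1)] / [1 - phi_21 rho(1) - phi_22 rho(2)]
    numerator   = -0.1583 - (0.1886)(0.2794) - (0.233023)(0.2459) = -0.26829516
    denominator = 1 - (0.1886)(0.2459) - (0.233023)(0.2794) = 0.88851664
  phi_33 = -0.26829516 / 0.88851664 = -0.302.
Therefore phi_{33} = -0.3020.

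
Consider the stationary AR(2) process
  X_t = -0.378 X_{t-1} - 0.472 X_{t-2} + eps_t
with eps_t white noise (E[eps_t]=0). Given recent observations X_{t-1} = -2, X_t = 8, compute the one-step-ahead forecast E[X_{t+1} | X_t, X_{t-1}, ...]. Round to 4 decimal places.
E[X_{t+1} \mid \mathcal F_t] = -2.0800

For an AR(p) model X_t = c + sum_i phi_i X_{t-i} + eps_t, the
one-step-ahead conditional mean is
  E[X_{t+1} | X_t, ...] = c + sum_i phi_i X_{t+1-i}.
Substitute known values:
  E[X_{t+1} | ...] = (-0.378) * (8) + (-0.472) * (-2)
                   = -2.0800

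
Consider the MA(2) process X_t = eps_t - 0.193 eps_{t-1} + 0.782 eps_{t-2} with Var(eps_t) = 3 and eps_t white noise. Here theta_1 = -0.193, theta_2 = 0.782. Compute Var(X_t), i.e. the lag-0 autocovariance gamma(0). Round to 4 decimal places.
\gamma(0) = 4.9463

For an MA(q) process X_t = eps_t + sum_i theta_i eps_{t-i} with
Var(eps_t) = sigma^2, the variance is
  gamma(0) = sigma^2 * (1 + sum_i theta_i^2).
  sum_i theta_i^2 = (-0.193)^2 + (0.782)^2 = 0.037249 + 0.611524 = 0.648773.
  gamma(0) = 3 * (1 + 0.648773) = 3 * 1.648773 = 4.946319, which rounds to 4.9463.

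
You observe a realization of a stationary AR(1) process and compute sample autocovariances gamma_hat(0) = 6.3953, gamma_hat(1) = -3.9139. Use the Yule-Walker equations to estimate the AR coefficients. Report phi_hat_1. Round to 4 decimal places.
\hat\phi_{1} = -0.6120

The Yule-Walker equations for an AR(p) process read, in matrix form,
  Gamma_p phi = r_p,   with   (Gamma_p)_{ij} = gamma(|i - j|),
                       (r_p)_i = gamma(i),   i,j = 1..p.
Substitute the sample gammas (Toeplitz matrix and right-hand side of size 1):
  Gamma_p = [[6.3953]]
  r_p     = [-3.9139]
With p = 1 this is the single equation gamma(0) phi_1 = gamma(1):
  phi_hat_1 = gamma(1) / gamma(0) = -3.9139 / 6.3953 = -0.6120.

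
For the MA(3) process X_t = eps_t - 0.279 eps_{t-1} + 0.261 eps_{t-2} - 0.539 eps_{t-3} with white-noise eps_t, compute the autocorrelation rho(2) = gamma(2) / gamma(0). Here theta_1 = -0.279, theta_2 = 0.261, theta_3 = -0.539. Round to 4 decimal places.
\rho(2) = 0.2864

For an MA(q) process with theta_0 = 1, the autocovariance is
  gamma(k) = sigma^2 * sum_{i=0..q-k} theta_i * theta_{i+k},
and rho(k) = gamma(k) / gamma(0). Sigma^2 cancels.
  numerator   = (1)*(0.261) + (-0.279)*(-0.539) = 0.411381.
  denominator = (1)^2 + (-0.279)^2 + (0.261)^2 + (-0.539)^2 = 1.436483.
  rho(2) = 0.411381 / 1.436483 = 0.2864.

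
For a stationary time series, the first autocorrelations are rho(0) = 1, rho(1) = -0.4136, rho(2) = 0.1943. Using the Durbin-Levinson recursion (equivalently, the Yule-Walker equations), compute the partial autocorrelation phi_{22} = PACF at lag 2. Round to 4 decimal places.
\phi_{22} = 0.0280

The PACF at lag k is phi_{kk}, the last component of the solution
to the Yule-Walker system G_k phi = r_k where
  (G_k)_{ij} = rho(|i - j|), (r_k)_i = rho(i), i,j = 1..k.
Equivalently, Durbin-Levinson gives phi_{kk} iteratively:
  phi_{11} = rho(1)
  phi_{kk} = [rho(k) - sum_{j=1..k-1} phi_{k-1,j} rho(k-j)]
            / [1 - sum_{j=1..k-1} phi_{k-1,j} rho(j)],
  phi_{k,j} = phi_{k-1,j} - phi_{kk} phi_{k-1,k-j},  j = 1..k-1.
Step k = 1:
  phi_11 = rho(1) = -0.4136.
Step k = 2:
  phi_22 = [rho(2) - phi_11 rho(1)] / [1 - phi_11 rho(1)] = [0.1943 - (-0.4136)(-0.4136)] / [1 - (-0.4136)(-0.4136)]
         = 0.02323504 / 0.82893504 = 0.028.
Therefore phi_{22} = 0.0280.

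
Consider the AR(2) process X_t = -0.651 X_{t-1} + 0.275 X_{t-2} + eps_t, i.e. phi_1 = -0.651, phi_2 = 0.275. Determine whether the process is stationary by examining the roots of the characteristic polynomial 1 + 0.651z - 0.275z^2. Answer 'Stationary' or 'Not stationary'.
\text{Stationary}

The AR(p) characteristic polynomial is P(z) = 1 + 0.651z - 0.275z^2.
Stationarity requires all roots to lie outside the unit circle, i.e. |z| > 1 for every root.
Set 1 + (0.651) z + (-0.275) z^2 = 0, i.e. a z^2 + b z + c = 0 with a = -0.275, b = 0.651, c = 1.
Discriminant D = b^2 - 4ac = (0.651)^2 - 4*(-0.275)*1 = 0.423801 - (-1.1) = 1.523801.
D >= 0, so the roots are real: z = (-b +/- sqrt(D)) / (2a) = (-0.651 +/- 1.234423) / (-0.55).
  z_1 = (-0.651 + 1.234423) / (-0.55) = -1.0608,   |z_1| = 1.0608.
  z_2 = (-0.651 - 1.234423) / (-0.55) = 3.428,   |z_2| = 3.428.
Moduli of all roots: 1.0608, 3.4280.
All moduli strictly greater than 1? Yes.
Verdict: Stationary.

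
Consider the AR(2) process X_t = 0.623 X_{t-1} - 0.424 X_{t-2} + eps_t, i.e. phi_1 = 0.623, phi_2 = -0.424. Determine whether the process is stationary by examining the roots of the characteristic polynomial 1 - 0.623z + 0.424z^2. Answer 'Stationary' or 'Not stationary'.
\text{Stationary}

The AR(p) characteristic polynomial is P(z) = 1 - 0.623z + 0.424z^2.
Stationarity requires all roots to lie outside the unit circle, i.e. |z| > 1 for every root.
Set 1 + (-0.623) z + (0.424) z^2 = 0, i.e. a z^2 + b z + c = 0 with a = 0.424, b = -0.623, c = 1.
Discriminant D = b^2 - 4ac = (-0.623)^2 - 4*(0.424)*1 = 0.388129 - (1.696) = -1.307871.
D < 0, so the roots are the complex-conjugate pair z = (-b +/- i sqrt(-D)) / (2a) = 0.7347 +/- 1.3486i.
For a conjugate pair |z|^2 = z * conj(z) = (product of roots) = c/a = 1/(0.424) = 2.358491, so |z| = sqrt(2.358491) = 1.5357 for both roots.
Moduli of all roots: 1.5357, 1.5357.
All moduli strictly greater than 1? Yes.
Verdict: Stationary.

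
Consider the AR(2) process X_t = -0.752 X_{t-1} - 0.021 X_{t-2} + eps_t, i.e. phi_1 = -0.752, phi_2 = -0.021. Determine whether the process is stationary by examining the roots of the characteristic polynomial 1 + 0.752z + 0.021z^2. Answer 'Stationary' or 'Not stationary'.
\text{Stationary}

The AR(p) characteristic polynomial is P(z) = 1 + 0.752z + 0.021z^2.
Stationarity requires all roots to lie outside the unit circle, i.e. |z| > 1 for every root.
Set 1 + (0.752) z + (0.021) z^2 = 0, i.e. a z^2 + b z + c = 0 with a = 0.021, b = 0.752, c = 1.
Discriminant D = b^2 - 4ac = (0.752)^2 - 4*(0.021)*1 = 0.565504 - (0.084) = 0.481504.
D >= 0, so the roots are real: z = (-b +/- sqrt(D)) / (2a) = (-0.752 +/- 0.693905) / (0.042).
  z_1 = (-0.752 + 0.693905) / (0.042) = -1.3832,   |z_1| = 1.3832.
  z_2 = (-0.752 - 0.693905) / (0.042) = -34.4263,   |z_2| = 34.4263.
Moduli of all roots: 1.3832, 34.4263.
All moduli strictly greater than 1? Yes.
Verdict: Stationary.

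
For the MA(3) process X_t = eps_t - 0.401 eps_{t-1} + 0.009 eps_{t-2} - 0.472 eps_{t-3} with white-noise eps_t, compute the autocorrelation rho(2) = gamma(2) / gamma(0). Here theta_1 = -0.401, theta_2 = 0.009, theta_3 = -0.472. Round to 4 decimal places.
\rho(2) = 0.1433

For an MA(q) process with theta_0 = 1, the autocovariance is
  gamma(k) = sigma^2 * sum_{i=0..q-k} theta_i * theta_{i+k},
and rho(k) = gamma(k) / gamma(0). Sigma^2 cancels.
  numerator   = (1)*(0.009) + (-0.401)*(-0.472) = 0.198272.
  denominator = (1)^2 + (-0.401)^2 + (0.009)^2 + (-0.472)^2 = 1.383666.
  rho(2) = 0.198272 / 1.383666 = 0.1433.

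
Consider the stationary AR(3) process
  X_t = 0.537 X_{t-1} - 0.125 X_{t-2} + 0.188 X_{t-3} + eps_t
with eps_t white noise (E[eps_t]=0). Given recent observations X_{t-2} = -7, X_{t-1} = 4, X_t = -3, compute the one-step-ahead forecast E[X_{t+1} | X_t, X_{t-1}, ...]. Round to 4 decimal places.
E[X_{t+1} \mid \mathcal F_t] = -3.4270

For an AR(p) model X_t = c + sum_i phi_i X_{t-i} + eps_t, the
one-step-ahead conditional mean is
  E[X_{t+1} | X_t, ...] = c + sum_i phi_i X_{t+1-i}.
Substitute known values:
  E[X_{t+1} | ...] = (0.537) * (-3) + (-0.125) * (4) + (0.188) * (-7)
                   = -3.4270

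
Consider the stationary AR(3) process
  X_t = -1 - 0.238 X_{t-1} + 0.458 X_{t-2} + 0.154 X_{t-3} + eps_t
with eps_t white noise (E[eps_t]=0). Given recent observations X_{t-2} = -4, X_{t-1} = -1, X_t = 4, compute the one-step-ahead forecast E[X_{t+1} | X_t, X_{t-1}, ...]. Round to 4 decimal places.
E[X_{t+1} \mid \mathcal F_t] = -3.0260

For an AR(p) model X_t = c + sum_i phi_i X_{t-i} + eps_t, the
one-step-ahead conditional mean is
  E[X_{t+1} | X_t, ...] = c + sum_i phi_i X_{t+1-i}.
Substitute known values:
  E[X_{t+1} | ...] = -1 + (-0.238) * (4) + (0.458) * (-1) + (0.154) * (-4)
                   = -3.0260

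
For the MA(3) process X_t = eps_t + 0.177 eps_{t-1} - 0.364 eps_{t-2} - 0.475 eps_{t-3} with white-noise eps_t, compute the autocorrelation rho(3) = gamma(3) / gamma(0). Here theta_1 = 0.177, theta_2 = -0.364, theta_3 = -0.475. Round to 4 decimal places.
\rho(3) = -0.3419

For an MA(q) process with theta_0 = 1, the autocovariance is
  gamma(k) = sigma^2 * sum_{i=0..q-k} theta_i * theta_{i+k},
and rho(k) = gamma(k) / gamma(0). Sigma^2 cancels.
  numerator   = (1)*(-0.475) = -0.475.
  denominator = (1)^2 + (0.177)^2 + (-0.364)^2 + (-0.475)^2 = 1.38945.
  rho(3) = -0.475 / 1.38945 = -0.3419.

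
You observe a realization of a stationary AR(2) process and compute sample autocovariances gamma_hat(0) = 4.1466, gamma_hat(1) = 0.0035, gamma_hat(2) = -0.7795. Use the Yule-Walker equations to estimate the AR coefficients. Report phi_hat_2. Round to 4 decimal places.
\hat\phi_{2} = -0.1880

The Yule-Walker equations for an AR(p) process read, in matrix form,
  Gamma_p phi = r_p,   with   (Gamma_p)_{ij} = gamma(|i - j|),
                       (r_p)_i = gamma(i),   i,j = 1..p.
Substitute the sample gammas (Toeplitz matrix and right-hand side of size 2):
  Gamma_p = [[4.1466, 0.0035], [0.0035, 4.1466]]
  r_p     = [0.0035, -0.7795]
Written out:
  4.1466 phi_1 + 0.0035 phi_2 = 0.0035
  0.0035 phi_1 + 4.1466 phi_2 = -0.7795
Solve by Cramer's rule:
  det = gamma(0)^2 - gamma(1)^2 = (4.1466)^2 - (0.0035)^2 = 17.19429156 - 0.00001225 = 17.19427931
  phi_hat_1 = [gamma(1) gamma(0) - gamma(1) gamma(2)] / det = [(0.0035)(4.1466) - (0.0035)(-0.7795)] / 17.19427931 = 0.01724135 / 17.19427931 = 0.001
  phi_hat_2 = [gamma(0) gamma(2) - gamma(1)^2] / det = [(4.1466)(-0.7795) - (0.0035)^2] / 17.19427931 = -3.23228695 / 17.19427931 = -0.188
So phi_hat = [0.0010, -0.1880].
Therefore phi_hat_2 = -0.1880.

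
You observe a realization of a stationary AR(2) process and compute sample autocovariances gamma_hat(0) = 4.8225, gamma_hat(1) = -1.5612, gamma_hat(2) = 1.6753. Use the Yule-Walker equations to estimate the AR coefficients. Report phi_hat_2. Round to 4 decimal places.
\hat\phi_{2} = 0.2710

The Yule-Walker equations for an AR(p) process read, in matrix form,
  Gamma_p phi = r_p,   with   (Gamma_p)_{ij} = gamma(|i - j|),
                       (r_p)_i = gamma(i),   i,j = 1..p.
Substitute the sample gammas (Toeplitz matrix and right-hand side of size 2):
  Gamma_p = [[4.8225, -1.5612], [-1.5612, 4.8225]]
  r_p     = [-1.5612, 1.6753]
Written out:
  4.8225 phi_1 - 1.5612 phi_2 = -1.5612
  -1.5612 phi_1 + 4.8225 phi_2 = 1.6753
Solve by Cramer's rule:
  det = gamma(0)^2 - gamma(1)^2 = (4.8225)^2 - (-1.5612)^2 = 23.25650625 - 2.43734544 = 20.81916081
  phi_hat_1 = [gamma(1) gamma(0) - gamma(1) gamma(2)] / det = [(-1.5612)(4.8225) - (-1.5612)(1.6753)] / 20.81916081 = -4.91340864 / 20.81916081 = -0.236
  phi_hat_2 = [gamma(0) gamma(2) - gamma(1)^2] / det = [(4.8225)(1.6753) - (-1.5612)^2] / 20.81916081 = 5.64178881 / 20.81916081 = 0.271
So phi_hat = [-0.2360, 0.2710].
Therefore phi_hat_2 = 0.2710.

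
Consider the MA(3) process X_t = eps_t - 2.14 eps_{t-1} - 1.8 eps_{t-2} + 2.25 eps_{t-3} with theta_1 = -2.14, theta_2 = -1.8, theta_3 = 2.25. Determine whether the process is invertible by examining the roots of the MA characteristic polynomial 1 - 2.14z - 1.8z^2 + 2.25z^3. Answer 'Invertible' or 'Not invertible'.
\text{Not invertible}

The MA(q) characteristic polynomial is P(z) = 1 - 2.14z - 1.8z^2 + 2.25z^3.
Invertibility requires all roots to lie outside the unit circle, i.e. |z| > 1 for every root.
Degree 3: look for a simple real root z0 first, then factor out (1 - z/z0) and solve the remaining quadratic.
Testing z0 = 0.4: P(0.4) = 1 + (-2.14)(0.4) + (-1.8)(0.4)^2 + (2.25)(0.4)^3
  = 1 + (-0.856) + (-0.288) + (0.144) = 0.  So z_0 = 0.4 is a root, |z_0| = 0.4.
Divide out the factor (1 - 2.5 z) = (1 - z/z0) (since 1/z0 = 2.5):
  P(z) = (1 - 2.5 z)(1 + (0.36) z + (-0.9) z^2)
  [check: z-coef 0.36 - (2.5) = -2.14; z^2-coef -0.9 - (2.5)(0.36) = -1.8; z^3-coef -(2.5)(-0.9) = 2.25.]
Remaining roots from the quadratic factor 1 + (0.36) z + (-0.9) z^2:
  Set 1 + (0.36) z + (-0.9) z^2 = 0, i.e. a z^2 + b z + c = 0 with a = -0.9, b = 0.36, c = 1.
  Discriminant D = b^2 - 4ac = (0.36)^2 - 4*(-0.9)*1 = 0.1296 - (-3.6) = 3.7296.
  D >= 0, so the roots are real: z = (-b +/- sqrt(D)) / (2a) = (-0.36 +/- 1.931217) / (-1.8).
    z_1 = (-0.36 + 1.931217) / (-1.8) = -0.8729,   |z_1| = 0.8729.
    z_2 = (-0.36 - 1.931217) / (-1.8) = 1.2729,   |z_2| = 1.2729.
Moduli of all roots: 0.4000, 0.8729, 1.2729.
All moduli strictly greater than 1? No.
Verdict: Not invertible.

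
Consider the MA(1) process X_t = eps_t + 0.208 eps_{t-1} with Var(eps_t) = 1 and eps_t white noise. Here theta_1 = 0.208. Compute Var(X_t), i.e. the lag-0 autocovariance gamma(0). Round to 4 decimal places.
\gamma(0) = 1.0433

For an MA(q) process X_t = eps_t + sum_i theta_i eps_{t-i} with
Var(eps_t) = sigma^2, the variance is
  gamma(0) = sigma^2 * (1 + sum_i theta_i^2).
  sum_i theta_i^2 = (0.208)^2 = 0.043264.
  gamma(0) = 1 * (1 + 0.043264) = 1 * 1.043264 = 1.043264, which rounds to 1.0433.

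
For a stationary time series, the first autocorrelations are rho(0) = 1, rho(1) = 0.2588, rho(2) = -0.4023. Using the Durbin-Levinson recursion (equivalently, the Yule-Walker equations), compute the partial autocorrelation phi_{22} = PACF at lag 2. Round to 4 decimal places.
\phi_{22} = -0.5030

The PACF at lag k is phi_{kk}, the last component of the solution
to the Yule-Walker system G_k phi = r_k where
  (G_k)_{ij} = rho(|i - j|), (r_k)_i = rho(i), i,j = 1..k.
Equivalently, Durbin-Levinson gives phi_{kk} iteratively:
  phi_{11} = rho(1)
  phi_{kk} = [rho(k) - sum_{j=1..k-1} phi_{k-1,j} rho(k-j)]
            / [1 - sum_{j=1..k-1} phi_{k-1,j} rho(j)],
  phi_{k,j} = phi_{k-1,j} - phi_{kk} phi_{k-1,k-j},  j = 1..k-1.
Step k = 1:
  phi_11 = rho(1) = 0.2588.
Step k = 2:
  phi_22 = [rho(2) - phi_11 rho(1)] / [1 - phi_11 rho(1)] = [-0.4023 - (0.2588)(0.2588)] / [1 - (0.2588)(0.2588)]
         = -0.46927744 / 0.93302256 = -0.503.
Therefore phi_{22} = -0.5030.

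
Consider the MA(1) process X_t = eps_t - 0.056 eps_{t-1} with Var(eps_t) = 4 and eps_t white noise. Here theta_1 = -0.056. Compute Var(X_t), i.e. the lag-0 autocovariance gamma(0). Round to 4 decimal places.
\gamma(0) = 4.0125

For an MA(q) process X_t = eps_t + sum_i theta_i eps_{t-i} with
Var(eps_t) = sigma^2, the variance is
  gamma(0) = sigma^2 * (1 + sum_i theta_i^2).
  sum_i theta_i^2 = (-0.056)^2 = 0.003136.
  gamma(0) = 4 * (1 + 0.003136) = 4 * 1.003136 = 4.012544, which rounds to 4.0125.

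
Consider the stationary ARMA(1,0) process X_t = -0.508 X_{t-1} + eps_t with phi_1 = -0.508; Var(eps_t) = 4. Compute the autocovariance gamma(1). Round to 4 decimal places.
\gamma(1) = -2.7388

Multiply the model equation by X_{t-k} and take expectations. With theta_0 = psi_0 = 1 and psi_j the MA(infinity) weights, this gives
  gamma(k) - sum_i phi_i gamma(k-i) = c_k,
  c_k = sigma^2 * sum_{j=k..q} theta_j psi_{j-k}   (c_k = 0 for k > q),
using gamma(-m) = gamma(m).
Pure AR (q = 0): c_0 = sigma^2 = 4, c_k = 0 for k >= 1.
Equations for k = 0 and k = 1 (AR order 1):
  gamma(0) = phi_1 gamma(1) + c_0
  gamma(1) = phi_1 gamma(0) + c_1
Substituting the second into the first: gamma(0) (1 - phi_1^2) = c_0 + phi_1 c_1, so
  gamma(0) = c_0 / (1 - phi_1^2) = 4 / (1 - (-0.508)^2) = 4 / 0.741936 = 5.391301.
  gamma(1) = phi_1 gamma(0) = (-0.508)(5.391301) = -2.738781.
Therefore gamma(1) = -2.7388 (to 4 decimal places).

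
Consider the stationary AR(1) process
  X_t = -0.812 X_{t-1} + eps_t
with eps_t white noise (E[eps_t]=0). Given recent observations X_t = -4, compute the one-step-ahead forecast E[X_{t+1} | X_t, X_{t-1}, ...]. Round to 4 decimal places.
E[X_{t+1} \mid \mathcal F_t] = 3.2480

For an AR(p) model X_t = c + sum_i phi_i X_{t-i} + eps_t, the
one-step-ahead conditional mean is
  E[X_{t+1} | X_t, ...] = c + sum_i phi_i X_{t+1-i}.
Substitute known values:
  E[X_{t+1} | ...] = (-0.812) * (-4)
                   = 3.2480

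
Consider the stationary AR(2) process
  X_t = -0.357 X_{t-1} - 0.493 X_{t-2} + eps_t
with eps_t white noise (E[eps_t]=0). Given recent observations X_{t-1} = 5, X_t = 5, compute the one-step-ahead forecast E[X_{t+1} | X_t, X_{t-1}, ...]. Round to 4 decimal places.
E[X_{t+1} \mid \mathcal F_t] = -4.2500

For an AR(p) model X_t = c + sum_i phi_i X_{t-i} + eps_t, the
one-step-ahead conditional mean is
  E[X_{t+1} | X_t, ...] = c + sum_i phi_i X_{t+1-i}.
Substitute known values:
  E[X_{t+1} | ...] = (-0.357) * (5) + (-0.493) * (5)
                   = -4.2500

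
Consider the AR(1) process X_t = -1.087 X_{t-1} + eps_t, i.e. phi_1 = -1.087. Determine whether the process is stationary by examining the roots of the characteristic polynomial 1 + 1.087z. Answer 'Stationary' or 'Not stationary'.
\text{Not stationary}

The AR(p) characteristic polynomial is P(z) = 1 + 1.087z.
Stationarity requires all roots to lie outside the unit circle, i.e. |z| > 1 for every root.
This is linear in z: 1 + (1.087) z = 0  =>  z = -1/(1.087) = -0.919963,  |z| = 0.919963.
Moduli of all roots: 0.9200.
All moduli strictly greater than 1? No.
Verdict: Not stationary.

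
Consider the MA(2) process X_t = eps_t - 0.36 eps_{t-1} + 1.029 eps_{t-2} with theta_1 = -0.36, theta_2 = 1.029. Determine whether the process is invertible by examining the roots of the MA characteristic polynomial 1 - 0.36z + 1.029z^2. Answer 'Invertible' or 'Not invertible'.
\text{Not invertible}

The MA(q) characteristic polynomial is P(z) = 1 - 0.36z + 1.029z^2.
Invertibility requires all roots to lie outside the unit circle, i.e. |z| > 1 for every root.
Set 1 + (-0.36) z + (1.029) z^2 = 0, i.e. a z^2 + b z + c = 0 with a = 1.029, b = -0.36, c = 1.
Discriminant D = b^2 - 4ac = (-0.36)^2 - 4*(1.029)*1 = 0.1296 - (4.116) = -3.9864.
D < 0, so the roots are the complex-conjugate pair z = (-b +/- i sqrt(-D)) / (2a) = 0.1749 +/- 0.9702i.
For a conjugate pair |z|^2 = z * conj(z) = (product of roots) = c/a = 1/(1.029) = 0.971817, so |z| = sqrt(0.971817) = 0.9858 for both roots.
Moduli of all roots: 0.9858, 0.9858.
All moduli strictly greater than 1? No.
Verdict: Not invertible.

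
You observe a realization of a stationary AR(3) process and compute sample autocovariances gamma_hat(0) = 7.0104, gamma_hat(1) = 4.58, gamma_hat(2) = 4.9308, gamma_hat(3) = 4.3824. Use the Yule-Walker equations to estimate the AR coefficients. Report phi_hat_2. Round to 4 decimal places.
\hat\phi_{2} = 0.4270

The Yule-Walker equations for an AR(p) process read, in matrix form,
  Gamma_p phi = r_p,   with   (Gamma_p)_{ij} = gamma(|i - j|),
                       (r_p)_i = gamma(i),   i,j = 1..p.
Substitute the sample gammas (Toeplitz matrix and right-hand side of size 3):
  Gamma_p = [[7.0104, 4.58, 4.9308], [4.58, 7.0104, 4.58], [4.9308, 4.58, 7.0104]]
  r_p     = [4.58, 4.9308, 4.3824]
Written out (R1..R3):
  (R1) 7.0104 phi_1 + 4.58 phi_2 + 4.9308 phi_3 = 4.58
  (R2) 4.58 phi_1 + 7.0104 phi_2 + 4.58 phi_3 = 4.9308
  (R3) 4.9308 phi_1 + 4.58 phi_2 + 7.0104 phi_3 = 4.3824
Gaussian elimination:
  R2 <- R2 - (4.58/7.0104) R1 = R2 - (0.653315) R1:  4.018217 phi_2 + 1.358634 phi_3 = 1.938617
  R3 <- R3 - (4.9308/7.0104) R1 = R3 - (0.703355) R1:  1.358634 phi_2 + 3.542297 phi_3 = 1.161034
  R3 <- R3 - (1.358634/4.018217) R2 = R3 - (0.338119) R2:  3.082918 phi_3 = 0.505552
Back-substitution:
  phi_hat_3 = 0.505552 / 3.082918 = 0.163985
  phi_hat_2 = (1.938617 - (1.358634)(0.163985)) / 4.018217 = 0.427011
  phi_hat_1 = (4.58 - (4.58)(0.427011) - (4.9308)(0.163985)) / 7.0104 = 0.259003
So phi_hat = [0.2590, 0.4270, 0.1640].
Therefore phi_hat_2 = 0.4270.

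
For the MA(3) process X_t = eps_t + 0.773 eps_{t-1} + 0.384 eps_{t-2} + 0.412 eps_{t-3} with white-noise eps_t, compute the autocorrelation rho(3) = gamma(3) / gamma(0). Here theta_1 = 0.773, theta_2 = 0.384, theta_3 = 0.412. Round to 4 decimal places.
\rho(3) = 0.2152

For an MA(q) process with theta_0 = 1, the autocovariance is
  gamma(k) = sigma^2 * sum_{i=0..q-k} theta_i * theta_{i+k},
and rho(k) = gamma(k) / gamma(0). Sigma^2 cancels.
  numerator   = (1)*(0.412) = 0.412.
  denominator = (1)^2 + (0.773)^2 + (0.384)^2 + (0.412)^2 = 1.914729.
  rho(3) = 0.412 / 1.914729 = 0.2152.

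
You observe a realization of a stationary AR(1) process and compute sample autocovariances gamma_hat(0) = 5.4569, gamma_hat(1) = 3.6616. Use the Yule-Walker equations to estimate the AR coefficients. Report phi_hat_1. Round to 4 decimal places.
\hat\phi_{1} = 0.6710

The Yule-Walker equations for an AR(p) process read, in matrix form,
  Gamma_p phi = r_p,   with   (Gamma_p)_{ij} = gamma(|i - j|),
                       (r_p)_i = gamma(i),   i,j = 1..p.
Substitute the sample gammas (Toeplitz matrix and right-hand side of size 1):
  Gamma_p = [[5.4569]]
  r_p     = [3.6616]
With p = 1 this is the single equation gamma(0) phi_1 = gamma(1):
  phi_hat_1 = gamma(1) / gamma(0) = 3.6616 / 5.4569 = 0.6710.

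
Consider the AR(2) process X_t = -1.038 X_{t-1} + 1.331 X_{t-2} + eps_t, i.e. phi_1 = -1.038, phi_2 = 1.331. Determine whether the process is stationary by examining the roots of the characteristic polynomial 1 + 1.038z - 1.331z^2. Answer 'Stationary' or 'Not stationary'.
\text{Not stationary}

The AR(p) characteristic polynomial is P(z) = 1 + 1.038z - 1.331z^2.
Stationarity requires all roots to lie outside the unit circle, i.e. |z| > 1 for every root.
Set 1 + (1.038) z + (-1.331) z^2 = 0, i.e. a z^2 + b z + c = 0 with a = -1.331, b = 1.038, c = 1.
Discriminant D = b^2 - 4ac = (1.038)^2 - 4*(-1.331)*1 = 1.077444 - (-5.324) = 6.401444.
D >= 0, so the roots are real: z = (-b +/- sqrt(D)) / (2a) = (-1.038 +/- 2.530108) / (-2.662).
  z_1 = (-1.038 + 2.530108) / (-2.662) = -0.5605,   |z_1| = 0.5605.
  z_2 = (-1.038 - 2.530108) / (-2.662) = 1.3404,   |z_2| = 1.3404.
Moduli of all roots: 0.5605, 1.3404.
All moduli strictly greater than 1? No.
Verdict: Not stationary.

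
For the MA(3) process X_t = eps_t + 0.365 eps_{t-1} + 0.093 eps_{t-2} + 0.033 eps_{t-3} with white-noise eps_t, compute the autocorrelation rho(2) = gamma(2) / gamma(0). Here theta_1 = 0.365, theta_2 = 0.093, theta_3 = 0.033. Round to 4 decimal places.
\rho(2) = 0.0919

For an MA(q) process with theta_0 = 1, the autocovariance is
  gamma(k) = sigma^2 * sum_{i=0..q-k} theta_i * theta_{i+k},
and rho(k) = gamma(k) / gamma(0). Sigma^2 cancels.
  numerator   = (1)*(0.093) + (0.365)*(0.033) = 0.105045.
  denominator = (1)^2 + (0.365)^2 + (0.093)^2 + (0.033)^2 = 1.142963.
  rho(2) = 0.105045 / 1.142963 = 0.0919.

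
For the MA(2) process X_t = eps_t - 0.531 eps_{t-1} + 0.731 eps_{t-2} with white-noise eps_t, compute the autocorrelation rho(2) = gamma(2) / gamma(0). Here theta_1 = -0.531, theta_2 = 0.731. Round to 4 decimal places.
\rho(2) = 0.4025

For an MA(q) process with theta_0 = 1, the autocovariance is
  gamma(k) = sigma^2 * sum_{i=0..q-k} theta_i * theta_{i+k},
and rho(k) = gamma(k) / gamma(0). Sigma^2 cancels.
  numerator   = (1)*(0.731) = 0.731.
  denominator = (1)^2 + (-0.531)^2 + (0.731)^2 = 1.816322.
  rho(2) = 0.731 / 1.816322 = 0.4025.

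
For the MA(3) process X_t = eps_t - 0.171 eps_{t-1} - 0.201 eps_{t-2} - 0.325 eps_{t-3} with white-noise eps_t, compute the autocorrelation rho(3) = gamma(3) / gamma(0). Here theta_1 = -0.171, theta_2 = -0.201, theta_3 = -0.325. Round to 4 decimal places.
\rho(3) = -0.2765

For an MA(q) process with theta_0 = 1, the autocovariance is
  gamma(k) = sigma^2 * sum_{i=0..q-k} theta_i * theta_{i+k},
and rho(k) = gamma(k) / gamma(0). Sigma^2 cancels.
  numerator   = (1)*(-0.325) = -0.325.
  denominator = (1)^2 + (-0.171)^2 + (-0.201)^2 + (-0.325)^2 = 1.175267.
  rho(3) = -0.325 / 1.175267 = -0.2765.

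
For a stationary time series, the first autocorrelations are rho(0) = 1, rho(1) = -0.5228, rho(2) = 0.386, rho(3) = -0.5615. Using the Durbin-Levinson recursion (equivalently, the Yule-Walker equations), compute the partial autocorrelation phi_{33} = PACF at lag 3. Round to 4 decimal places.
\phi_{33} = -0.4370

The PACF at lag k is phi_{kk}, the last component of the solution
to the Yule-Walker system G_k phi = r_k where
  (G_k)_{ij} = rho(|i - j|), (r_k)_i = rho(i), i,j = 1..k.
Equivalently, Durbin-Levinson gives phi_{kk} iteratively:
  phi_{11} = rho(1)
  phi_{kk} = [rho(k) - sum_{j=1..k-1} phi_{k-1,j} rho(k-j)]
            / [1 - sum_{j=1..k-1} phi_{k-1,j} rho(j)],
  phi_{k,j} = phi_{k-1,j} - phi_{kk} phi_{k-1,k-j},  j = 1..k-1.
Step k = 1:
  phi_11 = rho(1) = -0.5228.
Step k = 2:
  phi_22 = [rho(2) - phi_11 rho(1)] / [1 - phi_11 rho(1)] = [0.386 - (-0.5228)(-0.5228)] / [1 - (-0.5228)(-0.5228)]
         = 0.11268016 / 0.72668016 = 0.155062.
  Update: phi_21 = phi_11 - phi_22 phi_11 = -0.5228 - (0.155062)(-0.5228) = -0.441734.
Step k = 3:
  phi_33 = [rho(3) - phi_21 rho(2) - phi_22 rho(1)] / [1 - phi_21 rho(1) - phi_22 rho(2)]
    numerator   = -0.5615 - (-0.441734)(0.386) - (0.155062)(-0.5228) = -0.30992456
    denominator = 1 - (-0.441734)(-0.5228) - (0.155062)(0.386) = 0.7092078
  phi_33 = -0.30992456 / 0.7092078 = -0.437.
Therefore phi_{33} = -0.4370.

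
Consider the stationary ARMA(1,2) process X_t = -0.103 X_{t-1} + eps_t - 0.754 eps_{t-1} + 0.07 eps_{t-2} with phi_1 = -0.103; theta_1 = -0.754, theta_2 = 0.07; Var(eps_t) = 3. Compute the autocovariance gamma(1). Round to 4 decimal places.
\gamma(1) = -2.9857

Multiply the model equation by X_{t-k} and take expectations. With theta_0 = psi_0 = 1 and psi_j the MA(infinity) weights, this gives
  gamma(k) - sum_i phi_i gamma(k-i) = c_k,
  c_k = sigma^2 * sum_{j=k..q} theta_j psi_{j-k}   (c_k = 0 for k > q),
using gamma(-m) = gamma(m).
psi-weights needed (psi_j = theta_j + sum_i phi_i psi_{j-i}):
  psi_1 = theta_1 + phi_1 = -0.754 + (-0.103) = -0.857
  psi_2 = theta_2 + phi_1 psi_1 = 0.07 + (-0.103)(-0.857) = 0.158271
Right-hand sides:
  c_0 = sigma^2 (1 + theta_1 psi_1 + theta_2 psi_2) = 3 * (1 + (-0.754)(-0.857) + (0.07)(0.158271)) = 3 * 1.657257 = 4.971771
  c_1 = sigma^2 (theta_1 + theta_2 psi_1) = 3 * (-0.754 + (0.07)(-0.857)) = -2.44197
  c_2 = sigma^2 theta_2 = 3 * (0.07) = 0.21
Equations for k = 0 and k = 1 (AR order 1):
  gamma(0) = phi_1 gamma(1) + c_0
  gamma(1) = phi_1 gamma(0) + c_1
Substituting the second into the first: gamma(0) (1 - phi_1^2) = c_0 + phi_1 c_1, so
  gamma(0) = (c_0 + phi_1 c_1) / (1 - phi_1^2) = (4.971771 + (-0.103)(-2.44197)) / (1 - (-0.103)^2) = 5.223294 / 0.989391 = 5.279302.
  gamma(1) = phi_1 gamma(0) + c_1 = (-0.103)(5.279302) + (-2.44197) = -2.985738.
Therefore gamma(1) = -2.9857 (to 4 decimal places).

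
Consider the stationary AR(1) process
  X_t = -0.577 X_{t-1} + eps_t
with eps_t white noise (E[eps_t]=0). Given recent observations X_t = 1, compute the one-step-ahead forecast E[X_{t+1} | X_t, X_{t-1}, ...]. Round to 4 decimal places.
E[X_{t+1} \mid \mathcal F_t] = -0.5770

For an AR(p) model X_t = c + sum_i phi_i X_{t-i} + eps_t, the
one-step-ahead conditional mean is
  E[X_{t+1} | X_t, ...] = c + sum_i phi_i X_{t+1-i}.
Substitute known values:
  E[X_{t+1} | ...] = (-0.577) * (1)
                   = -0.5770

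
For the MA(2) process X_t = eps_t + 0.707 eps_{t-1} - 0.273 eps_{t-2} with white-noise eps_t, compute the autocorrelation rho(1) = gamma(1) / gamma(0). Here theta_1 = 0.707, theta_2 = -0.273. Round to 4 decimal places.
\rho(1) = 0.3265

For an MA(q) process with theta_0 = 1, the autocovariance is
  gamma(k) = sigma^2 * sum_{i=0..q-k} theta_i * theta_{i+k},
and rho(k) = gamma(k) / gamma(0). Sigma^2 cancels.
  numerator   = (1)*(0.707) + (0.707)*(-0.273) = 0.513989.
  denominator = (1)^2 + (0.707)^2 + (-0.273)^2 = 1.574378.
  rho(1) = 0.513989 / 1.574378 = 0.3265.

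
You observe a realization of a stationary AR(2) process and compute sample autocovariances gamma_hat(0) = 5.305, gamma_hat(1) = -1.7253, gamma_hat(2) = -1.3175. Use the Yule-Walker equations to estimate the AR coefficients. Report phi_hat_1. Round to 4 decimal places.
\hat\phi_{1} = -0.4540

The Yule-Walker equations for an AR(p) process read, in matrix form,
  Gamma_p phi = r_p,   with   (Gamma_p)_{ij} = gamma(|i - j|),
                       (r_p)_i = gamma(i),   i,j = 1..p.
Substitute the sample gammas (Toeplitz matrix and right-hand side of size 2):
  Gamma_p = [[5.305, -1.7253], [-1.7253, 5.305]]
  r_p     = [-1.7253, -1.3175]
Written out:
  5.305 phi_1 - 1.7253 phi_2 = -1.7253
  -1.7253 phi_1 + 5.305 phi_2 = -1.3175
Solve by Cramer's rule:
  det = gamma(0)^2 - gamma(1)^2 = (5.305)^2 - (-1.7253)^2 = 28.143025 - 2.97666009 = 25.16636491
  phi_hat_1 = [gamma(1) gamma(0) - gamma(1) gamma(2)] / det = [(-1.7253)(5.305) - (-1.7253)(-1.3175)] / 25.16636491 = -11.42579925 / 25.16636491 = -0.454
  phi_hat_2 = [gamma(0) gamma(2) - gamma(1)^2] / det = [(5.305)(-1.3175) - (-1.7253)^2] / 25.16636491 = -9.96599759 / 25.16636491 = -0.396
So phi_hat = [-0.4540, -0.3960].
Therefore phi_hat_1 = -0.4540.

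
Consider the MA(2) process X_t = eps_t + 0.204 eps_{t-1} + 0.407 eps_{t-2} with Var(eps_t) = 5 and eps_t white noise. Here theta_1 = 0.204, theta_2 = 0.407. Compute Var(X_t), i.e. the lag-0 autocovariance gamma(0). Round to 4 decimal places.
\gamma(0) = 6.0363

For an MA(q) process X_t = eps_t + sum_i theta_i eps_{t-i} with
Var(eps_t) = sigma^2, the variance is
  gamma(0) = sigma^2 * (1 + sum_i theta_i^2).
  sum_i theta_i^2 = (0.204)^2 + (0.407)^2 = 0.041616 + 0.165649 = 0.207265.
  gamma(0) = 5 * (1 + 0.207265) = 5 * 1.207265 = 6.036325, which rounds to 6.0363.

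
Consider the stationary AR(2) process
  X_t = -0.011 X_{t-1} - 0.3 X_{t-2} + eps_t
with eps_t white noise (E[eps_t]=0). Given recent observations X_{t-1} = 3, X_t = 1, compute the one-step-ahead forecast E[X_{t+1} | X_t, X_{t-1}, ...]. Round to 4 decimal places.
E[X_{t+1} \mid \mathcal F_t] = -0.9110

For an AR(p) model X_t = c + sum_i phi_i X_{t-i} + eps_t, the
one-step-ahead conditional mean is
  E[X_{t+1} | X_t, ...] = c + sum_i phi_i X_{t+1-i}.
Substitute known values:
  E[X_{t+1} | ...] = (-0.011) * (1) + (-0.3) * (3)
                   = -0.9110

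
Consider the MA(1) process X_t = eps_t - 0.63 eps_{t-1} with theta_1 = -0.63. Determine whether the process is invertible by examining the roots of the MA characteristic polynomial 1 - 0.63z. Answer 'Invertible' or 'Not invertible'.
\text{Invertible}

The MA(q) characteristic polynomial is P(z) = 1 - 0.63z.
Invertibility requires all roots to lie outside the unit circle, i.e. |z| > 1 for every root.
This is linear in z: 1 + (-0.63) z = 0  =>  z = -1/(-0.63) = 1.587302,  |z| = 1.587302.
Moduli of all roots: 1.5873.
All moduli strictly greater than 1? Yes.
Verdict: Invertible.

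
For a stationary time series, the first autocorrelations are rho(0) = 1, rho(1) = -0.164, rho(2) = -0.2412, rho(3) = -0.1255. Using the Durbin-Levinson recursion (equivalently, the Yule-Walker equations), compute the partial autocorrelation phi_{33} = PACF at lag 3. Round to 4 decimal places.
\phi_{33} = -0.2459

The PACF at lag k is phi_{kk}, the last component of the solution
to the Yule-Walker system G_k phi = r_k where
  (G_k)_{ij} = rho(|i - j|), (r_k)_i = rho(i), i,j = 1..k.
Equivalently, Durbin-Levinson gives phi_{kk} iteratively:
  phi_{11} = rho(1)
  phi_{kk} = [rho(k) - sum_{j=1..k-1} phi_{k-1,j} rho(k-j)]
            / [1 - sum_{j=1..k-1} phi_{k-1,j} rho(j)],
  phi_{k,j} = phi_{k-1,j} - phi_{kk} phi_{k-1,k-j},  j = 1..k-1.
Step k = 1:
  phi_11 = rho(1) = -0.164.
Step k = 2:
  phi_22 = [rho(2) - phi_11 rho(1)] / [1 - phi_11 rho(1)] = [-0.2412 - (-0.164)(-0.164)] / [1 - (-0.164)(-0.164)]
         = -0.268096 / 0.973104 = -0.275506.
  Update: phi_21 = phi_11 - phi_22 phi_11 = -0.164 - (-0.275506)(-0.164) = -0.209183.
Step k = 3:
  phi_33 = [rho(3) - phi_21 rho(2) - phi_22 rho(1)] / [1 - phi_21 rho(1) - phi_22 rho(2)]
    numerator   = -0.1255 - (-0.209183)(-0.2412) - (-0.275506)(-0.164) = -0.22113792
    denominator = 1 - (-0.209183)(-0.164) - (-0.275506)(-0.2412) = 0.89924194
  phi_33 = -0.22113792 / 0.89924194 = -0.2459.
Therefore phi_{33} = -0.2459.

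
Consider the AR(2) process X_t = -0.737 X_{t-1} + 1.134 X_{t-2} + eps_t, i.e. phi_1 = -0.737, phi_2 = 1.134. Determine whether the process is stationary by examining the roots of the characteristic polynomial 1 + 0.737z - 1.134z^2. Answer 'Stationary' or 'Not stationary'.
\text{Not stationary}

The AR(p) characteristic polynomial is P(z) = 1 + 0.737z - 1.134z^2.
Stationarity requires all roots to lie outside the unit circle, i.e. |z| > 1 for every root.
Set 1 + (0.737) z + (-1.134) z^2 = 0, i.e. a z^2 + b z + c = 0 with a = -1.134, b = 0.737, c = 1.
Discriminant D = b^2 - 4ac = (0.737)^2 - 4*(-1.134)*1 = 0.543169 - (-4.536) = 5.079169.
D >= 0, so the roots are real: z = (-b +/- sqrt(D)) / (2a) = (-0.737 +/- 2.253701) / (-2.268).
  z_1 = (-0.737 + 2.253701) / (-2.268) = -0.6687,   |z_1| = 0.6687.
  z_2 = (-0.737 - 2.253701) / (-2.268) = 1.3187,   |z_2| = 1.3187.
Moduli of all roots: 0.6687, 1.3187.
All moduli strictly greater than 1? No.
Verdict: Not stationary.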